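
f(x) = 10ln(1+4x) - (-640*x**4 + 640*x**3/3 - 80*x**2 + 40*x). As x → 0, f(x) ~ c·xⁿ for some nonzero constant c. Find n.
5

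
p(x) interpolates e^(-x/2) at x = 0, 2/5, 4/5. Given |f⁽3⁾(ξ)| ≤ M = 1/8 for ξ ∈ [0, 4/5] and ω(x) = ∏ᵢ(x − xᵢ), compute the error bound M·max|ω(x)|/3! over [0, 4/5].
sqrt(3)/3375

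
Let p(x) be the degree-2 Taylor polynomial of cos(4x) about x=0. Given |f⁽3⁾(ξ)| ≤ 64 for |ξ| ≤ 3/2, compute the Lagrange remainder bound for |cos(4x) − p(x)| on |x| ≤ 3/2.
36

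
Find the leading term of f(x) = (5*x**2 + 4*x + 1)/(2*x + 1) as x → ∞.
5*x/2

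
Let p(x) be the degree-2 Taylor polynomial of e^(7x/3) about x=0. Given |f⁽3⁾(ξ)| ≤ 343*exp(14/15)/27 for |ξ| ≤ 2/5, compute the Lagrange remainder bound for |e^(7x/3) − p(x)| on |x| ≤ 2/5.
1372*exp(14/15)/10125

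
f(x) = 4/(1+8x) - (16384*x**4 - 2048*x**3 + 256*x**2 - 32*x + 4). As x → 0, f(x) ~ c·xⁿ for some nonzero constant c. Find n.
5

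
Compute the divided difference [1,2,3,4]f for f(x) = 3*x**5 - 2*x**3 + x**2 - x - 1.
193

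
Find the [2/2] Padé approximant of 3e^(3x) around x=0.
(9*x**2/4 + 9*x/2 + 3)/(3*x**2/4 - 3*x/2 + 1)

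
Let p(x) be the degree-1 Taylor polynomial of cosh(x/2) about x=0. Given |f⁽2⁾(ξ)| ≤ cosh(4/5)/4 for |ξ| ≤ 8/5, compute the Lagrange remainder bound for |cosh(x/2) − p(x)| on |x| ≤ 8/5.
8*cosh(4/5)/25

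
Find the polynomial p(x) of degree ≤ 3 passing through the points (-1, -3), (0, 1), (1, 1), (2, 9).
2*x**3 - 2*x**2 + 1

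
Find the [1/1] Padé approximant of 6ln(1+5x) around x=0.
30*x/(5*x/2 + 1)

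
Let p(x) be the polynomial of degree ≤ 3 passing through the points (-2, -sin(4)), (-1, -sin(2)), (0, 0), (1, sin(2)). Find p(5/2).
-15*sin(2)/8 + 35*sin(4)/16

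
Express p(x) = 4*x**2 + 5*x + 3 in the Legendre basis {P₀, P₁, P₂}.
(13/3)P₀ + (5)P₁ + (8/3)P₂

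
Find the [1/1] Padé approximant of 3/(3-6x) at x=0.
1/(1 - 2*x)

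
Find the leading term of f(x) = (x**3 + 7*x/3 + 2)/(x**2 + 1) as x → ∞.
x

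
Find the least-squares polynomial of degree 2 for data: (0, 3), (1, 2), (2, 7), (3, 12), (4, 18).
12/5 + x²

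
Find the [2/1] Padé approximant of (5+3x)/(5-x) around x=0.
(3*x/5 + 1)/(1 - x/5)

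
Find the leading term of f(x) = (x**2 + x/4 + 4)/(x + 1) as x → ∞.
x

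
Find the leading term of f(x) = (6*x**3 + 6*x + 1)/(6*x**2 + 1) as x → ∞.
x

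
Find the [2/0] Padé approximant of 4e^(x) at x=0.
2*x**2 + 4*x + 4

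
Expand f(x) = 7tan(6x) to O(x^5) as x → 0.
42*x + 504*x**3 + O(x**5)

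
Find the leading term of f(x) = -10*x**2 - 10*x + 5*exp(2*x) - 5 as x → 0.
20*x**3/3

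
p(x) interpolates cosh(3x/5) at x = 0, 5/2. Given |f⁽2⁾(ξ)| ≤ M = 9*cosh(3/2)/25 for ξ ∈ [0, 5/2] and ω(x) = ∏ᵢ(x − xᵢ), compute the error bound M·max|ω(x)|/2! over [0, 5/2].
9*cosh(3/2)/32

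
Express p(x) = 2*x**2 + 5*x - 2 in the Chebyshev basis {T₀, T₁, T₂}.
-T₀ + (5)T₁ + T₂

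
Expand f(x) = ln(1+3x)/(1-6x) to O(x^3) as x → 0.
3*x + 27*x**2/2 + O(x**3)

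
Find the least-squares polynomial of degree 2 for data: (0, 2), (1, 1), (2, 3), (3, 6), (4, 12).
68/35 + (-25/14)x + (15/14)x²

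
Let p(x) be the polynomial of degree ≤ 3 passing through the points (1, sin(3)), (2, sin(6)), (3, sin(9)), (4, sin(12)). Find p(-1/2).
105*sin(3)/16 - 35*sin(12)/16 - 189*sin(6)/16 + 135*sin(9)/16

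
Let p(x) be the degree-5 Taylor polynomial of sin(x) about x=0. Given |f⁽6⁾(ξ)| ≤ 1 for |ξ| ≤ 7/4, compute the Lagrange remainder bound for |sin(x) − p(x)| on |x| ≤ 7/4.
117649/2949120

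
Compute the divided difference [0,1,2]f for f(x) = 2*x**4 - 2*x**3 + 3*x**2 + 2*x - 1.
11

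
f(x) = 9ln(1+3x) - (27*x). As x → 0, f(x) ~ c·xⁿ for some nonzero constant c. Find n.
2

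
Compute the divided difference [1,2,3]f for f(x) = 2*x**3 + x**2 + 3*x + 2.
13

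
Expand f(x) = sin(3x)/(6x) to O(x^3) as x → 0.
1/2 - 3*x**2/4 + O(x**3)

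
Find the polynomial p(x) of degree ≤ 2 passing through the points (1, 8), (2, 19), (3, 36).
3*x**2 + 2*x + 3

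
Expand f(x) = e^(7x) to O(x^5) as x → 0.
1 + 7*x + 49*x**2/2 + 343*x**3/6 + 2401*x**4/24 + O(x**5)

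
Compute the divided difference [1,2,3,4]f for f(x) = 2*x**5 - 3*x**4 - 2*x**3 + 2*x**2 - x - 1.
98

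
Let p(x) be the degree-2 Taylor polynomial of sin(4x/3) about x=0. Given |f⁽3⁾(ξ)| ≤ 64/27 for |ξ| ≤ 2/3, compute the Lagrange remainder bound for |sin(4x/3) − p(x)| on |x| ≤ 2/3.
256/2187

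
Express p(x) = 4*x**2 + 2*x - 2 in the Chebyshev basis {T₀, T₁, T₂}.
(2)T₁ + (2)T₂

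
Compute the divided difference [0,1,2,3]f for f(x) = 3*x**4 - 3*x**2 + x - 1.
18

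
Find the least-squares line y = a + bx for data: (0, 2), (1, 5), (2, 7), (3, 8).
a = 5/2, b = 2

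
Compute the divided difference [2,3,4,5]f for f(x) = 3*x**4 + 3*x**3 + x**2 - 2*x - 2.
45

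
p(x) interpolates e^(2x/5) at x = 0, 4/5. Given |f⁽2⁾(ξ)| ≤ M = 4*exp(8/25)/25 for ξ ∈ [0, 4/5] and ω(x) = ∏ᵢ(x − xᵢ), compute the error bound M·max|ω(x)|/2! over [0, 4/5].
8*exp(8/25)/625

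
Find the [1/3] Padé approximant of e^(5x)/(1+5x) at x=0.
(15*x/8 + 1)/(875*x**3/48 - 25*x**2/2 + 15*x/8 + 1)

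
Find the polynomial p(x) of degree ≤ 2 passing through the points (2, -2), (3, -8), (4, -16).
-x**2 - x + 4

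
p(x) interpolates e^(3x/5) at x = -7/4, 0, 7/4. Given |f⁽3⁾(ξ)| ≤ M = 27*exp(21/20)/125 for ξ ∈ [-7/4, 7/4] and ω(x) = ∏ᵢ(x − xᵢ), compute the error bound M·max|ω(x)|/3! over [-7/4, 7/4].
343*sqrt(3)*exp(21/20)/8000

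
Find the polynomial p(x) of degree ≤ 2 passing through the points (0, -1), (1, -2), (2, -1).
x**2 - 2*x - 1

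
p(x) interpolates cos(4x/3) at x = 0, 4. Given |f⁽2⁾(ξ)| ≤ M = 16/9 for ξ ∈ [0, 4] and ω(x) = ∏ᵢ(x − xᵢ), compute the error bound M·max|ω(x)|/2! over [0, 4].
32/9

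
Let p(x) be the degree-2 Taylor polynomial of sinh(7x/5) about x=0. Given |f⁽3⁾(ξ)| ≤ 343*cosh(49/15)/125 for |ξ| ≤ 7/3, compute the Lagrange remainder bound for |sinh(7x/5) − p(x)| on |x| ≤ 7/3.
117649*cosh(49/15)/20250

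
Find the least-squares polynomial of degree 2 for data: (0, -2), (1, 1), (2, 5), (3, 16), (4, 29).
-61/35 + (-1/70)x + (27/14)x²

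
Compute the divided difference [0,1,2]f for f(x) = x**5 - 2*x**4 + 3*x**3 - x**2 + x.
9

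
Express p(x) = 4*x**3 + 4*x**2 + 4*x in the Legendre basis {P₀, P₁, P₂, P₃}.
(4/3)P₀ + (32/5)P₁ + (8/3)P₂ + (8/5)P₃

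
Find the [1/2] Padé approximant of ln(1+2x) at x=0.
2*x/(-x**2/3 + x + 1)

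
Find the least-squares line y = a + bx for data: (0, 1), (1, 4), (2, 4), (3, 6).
a = 3/2, b = 3/2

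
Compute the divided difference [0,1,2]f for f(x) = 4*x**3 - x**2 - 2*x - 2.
11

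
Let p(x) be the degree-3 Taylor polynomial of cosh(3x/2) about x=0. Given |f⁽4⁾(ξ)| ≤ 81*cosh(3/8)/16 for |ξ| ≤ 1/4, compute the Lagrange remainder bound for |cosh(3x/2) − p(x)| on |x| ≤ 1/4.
27*cosh(3/8)/32768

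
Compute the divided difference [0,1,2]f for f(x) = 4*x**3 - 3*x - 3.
12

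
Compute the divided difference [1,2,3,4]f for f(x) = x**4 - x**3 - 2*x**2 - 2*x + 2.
9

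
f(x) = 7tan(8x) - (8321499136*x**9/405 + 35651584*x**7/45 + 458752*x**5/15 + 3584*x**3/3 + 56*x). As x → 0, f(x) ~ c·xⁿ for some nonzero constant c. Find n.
11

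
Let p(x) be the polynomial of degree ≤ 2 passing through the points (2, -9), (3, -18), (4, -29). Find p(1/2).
3/4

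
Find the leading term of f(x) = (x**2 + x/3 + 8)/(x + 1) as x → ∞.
x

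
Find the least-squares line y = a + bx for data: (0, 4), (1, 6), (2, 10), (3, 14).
a = 17/5, b = 17/5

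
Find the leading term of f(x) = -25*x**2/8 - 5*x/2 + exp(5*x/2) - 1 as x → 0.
125*x**3/48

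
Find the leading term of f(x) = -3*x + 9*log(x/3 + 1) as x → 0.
-x**2/2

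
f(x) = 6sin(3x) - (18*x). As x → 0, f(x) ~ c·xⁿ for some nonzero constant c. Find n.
3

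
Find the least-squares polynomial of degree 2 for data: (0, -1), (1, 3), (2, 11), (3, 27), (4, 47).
-31/35 + (4/7)x + (20/7)x²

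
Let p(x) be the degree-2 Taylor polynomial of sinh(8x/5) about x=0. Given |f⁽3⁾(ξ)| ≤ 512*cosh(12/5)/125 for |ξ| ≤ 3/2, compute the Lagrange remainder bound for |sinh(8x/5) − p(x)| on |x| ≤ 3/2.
288*cosh(12/5)/125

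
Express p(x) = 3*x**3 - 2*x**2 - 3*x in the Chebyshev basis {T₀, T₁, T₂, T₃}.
-T₀ + (-3/4)T₁ - T₂ + (3/4)T₃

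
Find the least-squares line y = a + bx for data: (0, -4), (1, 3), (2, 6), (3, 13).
a = -18/5, b = 27/5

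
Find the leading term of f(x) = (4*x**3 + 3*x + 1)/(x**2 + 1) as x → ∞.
4*x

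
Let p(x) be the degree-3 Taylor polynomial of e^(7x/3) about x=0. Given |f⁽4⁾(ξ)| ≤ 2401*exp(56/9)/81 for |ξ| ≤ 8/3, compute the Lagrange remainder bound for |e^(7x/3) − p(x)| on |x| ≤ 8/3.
1229312*exp(56/9)/19683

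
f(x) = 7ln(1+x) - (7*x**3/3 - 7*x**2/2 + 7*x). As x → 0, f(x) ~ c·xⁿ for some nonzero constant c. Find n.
4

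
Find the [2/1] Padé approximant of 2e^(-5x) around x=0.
(25*x**2/3 - 20*x/3 + 2)/(5*x/3 + 1)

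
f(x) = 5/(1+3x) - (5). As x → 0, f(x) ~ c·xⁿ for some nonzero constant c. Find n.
1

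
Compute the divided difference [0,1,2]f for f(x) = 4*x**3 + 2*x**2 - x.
14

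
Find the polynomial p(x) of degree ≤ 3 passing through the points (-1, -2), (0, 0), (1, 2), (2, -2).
-x**3 + 3*x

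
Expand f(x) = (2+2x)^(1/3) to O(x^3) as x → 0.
2**(1/3) + 2**(1/3)*x/3 - 2**(1/3)*x**2/9 + O(x**3)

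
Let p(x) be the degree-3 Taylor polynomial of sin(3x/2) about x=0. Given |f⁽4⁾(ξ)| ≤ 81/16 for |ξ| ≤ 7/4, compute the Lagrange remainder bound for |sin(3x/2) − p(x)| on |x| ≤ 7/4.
64827/32768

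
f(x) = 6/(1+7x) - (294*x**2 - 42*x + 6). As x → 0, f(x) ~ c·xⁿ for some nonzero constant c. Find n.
3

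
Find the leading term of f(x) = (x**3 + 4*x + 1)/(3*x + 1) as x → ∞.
x**2/3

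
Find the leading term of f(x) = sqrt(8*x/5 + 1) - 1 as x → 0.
4*x/5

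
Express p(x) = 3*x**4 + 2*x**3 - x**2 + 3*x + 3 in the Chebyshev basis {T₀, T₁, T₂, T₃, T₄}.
(29/8)T₀ + (9/2)T₁ + T₂ + (1/2)T₃ + (3/8)T₄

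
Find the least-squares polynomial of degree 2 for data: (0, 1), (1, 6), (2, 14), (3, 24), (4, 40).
43/35 + (96/35)x + (12/7)x²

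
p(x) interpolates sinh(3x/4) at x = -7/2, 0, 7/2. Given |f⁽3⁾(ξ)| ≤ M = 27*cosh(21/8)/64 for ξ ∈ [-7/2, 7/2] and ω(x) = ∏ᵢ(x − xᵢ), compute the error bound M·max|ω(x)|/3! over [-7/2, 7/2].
343*sqrt(3)*cosh(21/8)/512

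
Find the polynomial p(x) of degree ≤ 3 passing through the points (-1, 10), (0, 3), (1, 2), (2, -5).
-2*x**3 + 3*x**2 - 2*x + 3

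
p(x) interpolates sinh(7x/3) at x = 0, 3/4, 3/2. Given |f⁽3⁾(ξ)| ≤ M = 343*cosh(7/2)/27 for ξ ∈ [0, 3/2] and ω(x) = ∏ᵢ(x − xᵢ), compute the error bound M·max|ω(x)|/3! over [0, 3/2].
343*sqrt(3)*cosh(7/2)/1728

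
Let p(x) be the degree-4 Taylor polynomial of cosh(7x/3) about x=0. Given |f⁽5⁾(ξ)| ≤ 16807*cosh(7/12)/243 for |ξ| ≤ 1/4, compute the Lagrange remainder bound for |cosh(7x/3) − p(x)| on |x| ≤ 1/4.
16807*cosh(7/12)/29859840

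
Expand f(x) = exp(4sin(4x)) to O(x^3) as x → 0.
1 + 16*x + 128*x**2 + O(x**3)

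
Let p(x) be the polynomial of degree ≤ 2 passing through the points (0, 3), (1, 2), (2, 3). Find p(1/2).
9/4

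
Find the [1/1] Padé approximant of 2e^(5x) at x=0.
(5*x + 2)/(1 - 5*x/2)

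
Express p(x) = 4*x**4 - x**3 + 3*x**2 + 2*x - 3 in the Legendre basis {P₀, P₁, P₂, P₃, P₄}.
(-6/5)P₀ + (7/5)P₁ + (30/7)P₂ + (-2/5)P₃ + (32/35)P₄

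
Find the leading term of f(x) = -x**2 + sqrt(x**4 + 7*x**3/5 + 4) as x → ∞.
7*x/10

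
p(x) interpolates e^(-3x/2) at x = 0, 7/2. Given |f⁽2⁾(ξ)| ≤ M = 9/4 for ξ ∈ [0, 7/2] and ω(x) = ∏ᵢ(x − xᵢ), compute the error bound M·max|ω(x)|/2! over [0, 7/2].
441/128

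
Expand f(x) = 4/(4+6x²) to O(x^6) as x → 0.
1 - 3*x**2/2 + 9*x**4/4 + O(x**6)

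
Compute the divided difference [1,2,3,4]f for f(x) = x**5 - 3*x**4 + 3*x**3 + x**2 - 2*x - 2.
38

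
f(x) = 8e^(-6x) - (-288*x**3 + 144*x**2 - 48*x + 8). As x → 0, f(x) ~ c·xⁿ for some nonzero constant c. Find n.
4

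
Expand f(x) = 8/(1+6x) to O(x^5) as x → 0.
8 - 48*x + 288*x**2 - 1728*x**3 + 10368*x**4 + O(x**5)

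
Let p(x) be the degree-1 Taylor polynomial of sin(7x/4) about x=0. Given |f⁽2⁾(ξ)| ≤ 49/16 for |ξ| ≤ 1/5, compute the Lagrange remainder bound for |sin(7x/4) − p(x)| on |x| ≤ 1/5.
49/800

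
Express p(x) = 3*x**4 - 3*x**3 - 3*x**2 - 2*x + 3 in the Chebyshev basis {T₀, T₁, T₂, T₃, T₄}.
(21/8)T₀ + (-17/4)T₁ + (-3/4)T₃ + (3/8)T₄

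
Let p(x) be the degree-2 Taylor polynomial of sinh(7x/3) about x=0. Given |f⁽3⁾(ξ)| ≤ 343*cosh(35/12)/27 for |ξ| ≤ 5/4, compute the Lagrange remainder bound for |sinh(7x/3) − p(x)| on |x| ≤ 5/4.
42875*cosh(35/12)/10368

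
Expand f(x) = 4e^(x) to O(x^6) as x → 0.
4 + 4*x + 2*x**2 + 2*x**3/3 + x**4/6 + x**5/30 + O(x**6)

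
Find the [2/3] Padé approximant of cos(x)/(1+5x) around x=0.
(1 - 5*x**2/12)/(5*x**3/12 + x**2/12 + 5*x + 1)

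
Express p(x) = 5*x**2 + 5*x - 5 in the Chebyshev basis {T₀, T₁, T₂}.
(-5/2)T₀ + (5)T₁ + (5/2)T₂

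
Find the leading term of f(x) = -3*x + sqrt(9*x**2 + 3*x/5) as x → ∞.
1/10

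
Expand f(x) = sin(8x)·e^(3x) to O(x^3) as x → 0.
8*x + 24*x**2 + O(x**3)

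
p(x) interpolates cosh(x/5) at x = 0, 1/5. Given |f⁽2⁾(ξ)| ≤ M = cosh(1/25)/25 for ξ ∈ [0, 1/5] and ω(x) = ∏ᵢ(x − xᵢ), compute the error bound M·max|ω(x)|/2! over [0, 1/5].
cosh(1/25)/5000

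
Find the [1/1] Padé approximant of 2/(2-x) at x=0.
1/(1 - x/2)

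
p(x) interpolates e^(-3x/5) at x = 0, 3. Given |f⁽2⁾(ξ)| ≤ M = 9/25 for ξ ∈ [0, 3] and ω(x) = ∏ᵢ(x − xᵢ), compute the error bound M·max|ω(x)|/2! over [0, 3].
81/200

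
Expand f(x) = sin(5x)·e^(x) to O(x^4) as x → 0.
5*x + 5*x**2 - 55*x**3/3 + O(x**4)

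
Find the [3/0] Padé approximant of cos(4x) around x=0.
1 - 8*x**2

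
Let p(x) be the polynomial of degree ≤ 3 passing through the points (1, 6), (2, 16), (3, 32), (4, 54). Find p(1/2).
13/4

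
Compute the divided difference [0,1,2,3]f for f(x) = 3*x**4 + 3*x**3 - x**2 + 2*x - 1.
21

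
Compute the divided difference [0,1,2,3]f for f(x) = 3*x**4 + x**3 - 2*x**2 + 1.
19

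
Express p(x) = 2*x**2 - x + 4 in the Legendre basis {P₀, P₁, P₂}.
(14/3)P₀ - P₁ + (4/3)P₂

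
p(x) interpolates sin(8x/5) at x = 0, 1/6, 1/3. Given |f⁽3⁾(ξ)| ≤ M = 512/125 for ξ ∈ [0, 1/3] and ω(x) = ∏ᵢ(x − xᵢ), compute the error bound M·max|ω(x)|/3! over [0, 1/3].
64*sqrt(3)/91125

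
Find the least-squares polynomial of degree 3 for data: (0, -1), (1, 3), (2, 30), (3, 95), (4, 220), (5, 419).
-43/42 + (-221/252)x + (89/42)x² + (107/36)x³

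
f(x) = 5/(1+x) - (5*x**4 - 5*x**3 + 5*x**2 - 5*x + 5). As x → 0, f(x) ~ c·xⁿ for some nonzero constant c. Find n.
5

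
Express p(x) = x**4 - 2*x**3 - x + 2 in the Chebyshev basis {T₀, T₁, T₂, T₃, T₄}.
(19/8)T₀ + (-5/2)T₁ + (1/2)T₂ + (-1/2)T₃ + (1/8)T₄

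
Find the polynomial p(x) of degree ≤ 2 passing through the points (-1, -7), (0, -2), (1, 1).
-x**2 + 4*x - 2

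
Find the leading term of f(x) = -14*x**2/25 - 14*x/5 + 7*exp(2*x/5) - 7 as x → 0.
28*x**3/375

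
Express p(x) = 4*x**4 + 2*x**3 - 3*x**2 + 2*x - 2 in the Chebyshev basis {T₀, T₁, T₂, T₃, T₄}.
(-2)T₀ + (7/2)T₁ + (1/2)T₂ + (1/2)T₃ + (1/2)T₄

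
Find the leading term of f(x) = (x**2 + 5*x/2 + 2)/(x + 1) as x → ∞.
x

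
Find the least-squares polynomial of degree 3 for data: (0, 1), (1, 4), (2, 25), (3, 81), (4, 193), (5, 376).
65/63 + (23/189)x + (-13/63)x² + (82/27)x³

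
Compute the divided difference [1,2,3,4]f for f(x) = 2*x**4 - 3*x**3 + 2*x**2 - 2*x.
17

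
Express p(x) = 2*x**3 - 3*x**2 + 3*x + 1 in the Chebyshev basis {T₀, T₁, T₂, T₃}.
(-1/2)T₀ + (9/2)T₁ + (-3/2)T₂ + (1/2)T₃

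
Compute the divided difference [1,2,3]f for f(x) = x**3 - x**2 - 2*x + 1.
5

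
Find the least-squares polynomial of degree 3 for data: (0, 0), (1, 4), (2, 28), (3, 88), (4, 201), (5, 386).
-13/126 + (457/756)x + (58/63)x² + (311/108)x³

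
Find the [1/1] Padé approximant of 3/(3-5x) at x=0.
1/(1 - 5*x/3)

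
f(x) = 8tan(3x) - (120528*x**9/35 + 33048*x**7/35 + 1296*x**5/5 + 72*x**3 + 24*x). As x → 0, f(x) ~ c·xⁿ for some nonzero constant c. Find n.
11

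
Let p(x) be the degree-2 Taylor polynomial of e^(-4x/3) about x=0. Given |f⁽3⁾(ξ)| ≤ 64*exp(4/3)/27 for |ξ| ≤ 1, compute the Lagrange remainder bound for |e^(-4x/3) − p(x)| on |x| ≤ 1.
32*exp(4/3)/81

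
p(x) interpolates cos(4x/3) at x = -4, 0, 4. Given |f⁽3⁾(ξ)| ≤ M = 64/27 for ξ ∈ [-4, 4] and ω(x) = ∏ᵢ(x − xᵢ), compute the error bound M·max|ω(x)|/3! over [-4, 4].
4096*sqrt(3)/729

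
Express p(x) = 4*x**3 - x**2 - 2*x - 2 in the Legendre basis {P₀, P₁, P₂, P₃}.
(-7/3)P₀ + (2/5)P₁ + (-2/3)P₂ + (8/5)P₃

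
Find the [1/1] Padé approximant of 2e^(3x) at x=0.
(3*x + 2)/(1 - 3*x/2)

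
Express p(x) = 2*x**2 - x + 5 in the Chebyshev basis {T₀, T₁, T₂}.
(6)T₀ - T₁ + T₂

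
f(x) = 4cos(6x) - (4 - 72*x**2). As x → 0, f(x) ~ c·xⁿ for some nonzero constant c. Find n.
4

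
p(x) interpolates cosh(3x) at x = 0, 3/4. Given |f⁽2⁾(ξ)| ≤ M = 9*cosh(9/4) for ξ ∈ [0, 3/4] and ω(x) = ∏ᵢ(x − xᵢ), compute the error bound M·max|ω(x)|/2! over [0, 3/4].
81*cosh(9/4)/128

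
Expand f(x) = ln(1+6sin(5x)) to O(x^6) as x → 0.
30*x - 450*x**2 + 8875*x**3 - 198750*x**4 + 18990625*x**5/4 + O(x**6)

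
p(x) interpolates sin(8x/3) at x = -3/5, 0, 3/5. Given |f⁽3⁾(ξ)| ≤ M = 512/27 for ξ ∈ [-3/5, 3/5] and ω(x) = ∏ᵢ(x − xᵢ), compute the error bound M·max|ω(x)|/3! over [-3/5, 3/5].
512*sqrt(3)/3375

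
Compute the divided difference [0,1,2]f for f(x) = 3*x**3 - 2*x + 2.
9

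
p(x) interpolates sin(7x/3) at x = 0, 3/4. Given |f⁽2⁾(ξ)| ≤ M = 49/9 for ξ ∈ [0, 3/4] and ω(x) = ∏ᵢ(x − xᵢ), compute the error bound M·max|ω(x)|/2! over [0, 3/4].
49/128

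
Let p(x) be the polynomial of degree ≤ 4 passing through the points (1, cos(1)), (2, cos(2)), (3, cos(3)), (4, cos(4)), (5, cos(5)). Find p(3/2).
35*cos(2)/32 + 7*cos(4)/32 - 5*cos(5)/128 + 35*cos(1)/128 - 35*cos(3)/64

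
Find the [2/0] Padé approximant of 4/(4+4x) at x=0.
x**2 - x + 1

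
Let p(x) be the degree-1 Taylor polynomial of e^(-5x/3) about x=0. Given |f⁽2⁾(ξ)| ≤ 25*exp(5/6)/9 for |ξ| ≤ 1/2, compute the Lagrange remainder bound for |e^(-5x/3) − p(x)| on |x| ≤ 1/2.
25*exp(5/6)/72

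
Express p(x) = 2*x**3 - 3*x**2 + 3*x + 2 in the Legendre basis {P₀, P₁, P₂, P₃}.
P₀ + (21/5)P₁ + (-2)P₂ + (4/5)P₃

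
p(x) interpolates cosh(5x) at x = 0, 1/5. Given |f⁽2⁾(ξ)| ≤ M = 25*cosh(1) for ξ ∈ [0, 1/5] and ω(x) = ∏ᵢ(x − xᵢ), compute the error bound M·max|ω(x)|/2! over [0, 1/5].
cosh(1)/8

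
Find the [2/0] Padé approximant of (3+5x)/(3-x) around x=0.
2*x**2/3 + 2*x + 1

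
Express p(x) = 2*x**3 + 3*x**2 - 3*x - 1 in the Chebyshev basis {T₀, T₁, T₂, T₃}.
(1/2)T₀ + (-3/2)T₁ + (3/2)T₂ + (1/2)T₃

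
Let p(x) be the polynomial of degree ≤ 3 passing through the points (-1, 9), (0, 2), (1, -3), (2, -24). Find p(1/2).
3/8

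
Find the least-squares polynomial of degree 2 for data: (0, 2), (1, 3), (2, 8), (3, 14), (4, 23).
64/35 + (31/70)x + (17/14)x²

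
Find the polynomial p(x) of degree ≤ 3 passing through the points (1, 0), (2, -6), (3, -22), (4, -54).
-x**3 + x**2 - 2*x + 2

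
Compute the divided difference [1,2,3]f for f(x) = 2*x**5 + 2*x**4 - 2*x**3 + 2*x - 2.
218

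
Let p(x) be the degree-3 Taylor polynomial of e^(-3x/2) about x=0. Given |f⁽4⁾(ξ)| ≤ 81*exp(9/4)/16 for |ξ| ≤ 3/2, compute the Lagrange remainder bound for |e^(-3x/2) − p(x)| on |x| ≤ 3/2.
2187*exp(9/4)/2048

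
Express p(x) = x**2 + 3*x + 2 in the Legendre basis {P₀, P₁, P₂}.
(7/3)P₀ + (3)P₁ + (2/3)P₂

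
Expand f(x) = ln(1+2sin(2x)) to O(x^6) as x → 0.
4*x - 8*x**2 + 56*x**3/3 - 160*x**4/3 + 488*x**5/3 + O(x**6)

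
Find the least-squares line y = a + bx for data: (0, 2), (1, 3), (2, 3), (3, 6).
a = 17/10, b = 6/5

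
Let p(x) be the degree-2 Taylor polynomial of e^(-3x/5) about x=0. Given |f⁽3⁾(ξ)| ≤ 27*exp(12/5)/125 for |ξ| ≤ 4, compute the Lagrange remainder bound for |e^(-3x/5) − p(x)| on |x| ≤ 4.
288*exp(12/5)/125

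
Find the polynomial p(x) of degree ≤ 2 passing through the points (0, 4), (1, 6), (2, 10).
x**2 + x + 4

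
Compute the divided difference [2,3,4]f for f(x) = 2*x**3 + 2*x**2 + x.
20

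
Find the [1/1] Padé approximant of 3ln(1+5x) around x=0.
15*x/(5*x/2 + 1)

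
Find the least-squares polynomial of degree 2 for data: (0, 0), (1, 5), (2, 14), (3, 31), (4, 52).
4/35 + (11/7)x + (20/7)x²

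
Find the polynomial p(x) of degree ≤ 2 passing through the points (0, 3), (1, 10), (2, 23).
3*x**2 + 4*x + 3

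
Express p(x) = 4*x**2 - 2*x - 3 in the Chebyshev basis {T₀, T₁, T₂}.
-T₀ + (-2)T₁ + (2)T₂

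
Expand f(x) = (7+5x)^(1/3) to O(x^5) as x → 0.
7**(1/3) + 5*7**(1/3)*x/21 - 25*7**(1/3)*x**2/441 + 625*7**(1/3)*x**3/27783 - 6250*7**(1/3)*x**4/583443 + O(x**5)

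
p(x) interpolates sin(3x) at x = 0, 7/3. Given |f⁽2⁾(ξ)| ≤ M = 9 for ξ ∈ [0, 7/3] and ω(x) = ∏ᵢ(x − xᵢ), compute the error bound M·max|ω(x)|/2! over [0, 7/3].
49/8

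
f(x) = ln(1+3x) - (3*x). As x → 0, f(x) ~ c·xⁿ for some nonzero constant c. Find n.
2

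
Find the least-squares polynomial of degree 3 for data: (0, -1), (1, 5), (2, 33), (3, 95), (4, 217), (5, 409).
-22/21 + (283/126)x + (26/21)x² + (53/18)x³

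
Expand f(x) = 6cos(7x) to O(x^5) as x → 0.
6 - 147*x**2 + 2401*x**4/4 + O(x**5)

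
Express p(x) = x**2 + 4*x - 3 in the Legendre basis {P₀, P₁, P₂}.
(-8/3)P₀ + (4)P₁ + (2/3)P₂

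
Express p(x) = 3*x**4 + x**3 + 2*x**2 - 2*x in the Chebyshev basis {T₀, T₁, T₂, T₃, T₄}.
(17/8)T₀ + (-5/4)T₁ + (5/2)T₂ + (1/4)T₃ + (3/8)T₄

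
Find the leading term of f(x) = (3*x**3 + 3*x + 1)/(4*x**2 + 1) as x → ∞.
3*x/4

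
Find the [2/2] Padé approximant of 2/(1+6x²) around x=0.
2/(6*x**2 + 1)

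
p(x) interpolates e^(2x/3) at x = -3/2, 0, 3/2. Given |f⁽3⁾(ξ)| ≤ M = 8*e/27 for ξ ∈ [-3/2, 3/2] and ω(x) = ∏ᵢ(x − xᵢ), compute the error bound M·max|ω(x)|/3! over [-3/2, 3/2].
sqrt(3)*e/27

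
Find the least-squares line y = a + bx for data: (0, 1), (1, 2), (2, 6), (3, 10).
a = 1/10, b = 31/10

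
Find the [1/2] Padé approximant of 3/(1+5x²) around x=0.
3/(5*x**2 + 1)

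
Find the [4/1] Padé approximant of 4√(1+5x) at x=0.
(375*x**4/32 - 25*x**3/2 + 45*x**2/2 + 24*x + 4)/(7*x/2 + 1)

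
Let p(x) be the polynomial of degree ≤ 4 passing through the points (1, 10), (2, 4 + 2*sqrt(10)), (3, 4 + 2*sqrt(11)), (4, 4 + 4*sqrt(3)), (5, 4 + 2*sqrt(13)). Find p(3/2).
-35*sqrt(11)/32 - 5*sqrt(13)/64 + 7*sqrt(3)/8 + 361/64 + 35*sqrt(10)/16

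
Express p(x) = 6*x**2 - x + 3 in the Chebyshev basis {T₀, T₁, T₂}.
(6)T₀ - T₁ + (3)T₂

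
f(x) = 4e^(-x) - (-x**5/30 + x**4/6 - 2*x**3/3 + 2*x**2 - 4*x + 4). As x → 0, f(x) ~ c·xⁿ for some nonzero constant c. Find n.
6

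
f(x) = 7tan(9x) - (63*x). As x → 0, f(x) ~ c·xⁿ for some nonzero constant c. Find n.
3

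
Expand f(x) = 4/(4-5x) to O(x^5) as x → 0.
1 + 5*x/4 + 25*x**2/16 + 125*x**3/64 + 625*x**4/256 + O(x**5)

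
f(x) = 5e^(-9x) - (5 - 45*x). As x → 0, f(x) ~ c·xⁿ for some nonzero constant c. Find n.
2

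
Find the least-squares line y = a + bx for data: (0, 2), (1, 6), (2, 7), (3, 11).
a = 23/10, b = 14/5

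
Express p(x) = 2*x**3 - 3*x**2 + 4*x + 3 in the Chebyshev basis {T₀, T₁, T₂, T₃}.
(3/2)T₀ + (11/2)T₁ + (-3/2)T₂ + (1/2)T₃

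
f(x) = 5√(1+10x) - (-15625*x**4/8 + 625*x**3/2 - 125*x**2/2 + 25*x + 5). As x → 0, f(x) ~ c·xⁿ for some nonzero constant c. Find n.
5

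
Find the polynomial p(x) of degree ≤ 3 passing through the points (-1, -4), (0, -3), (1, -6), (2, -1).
2*x**3 - 2*x**2 - 3*x - 3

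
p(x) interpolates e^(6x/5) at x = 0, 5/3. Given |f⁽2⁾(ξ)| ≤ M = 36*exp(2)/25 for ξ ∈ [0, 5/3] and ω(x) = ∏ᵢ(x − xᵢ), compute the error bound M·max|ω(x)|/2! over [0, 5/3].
exp(2)/2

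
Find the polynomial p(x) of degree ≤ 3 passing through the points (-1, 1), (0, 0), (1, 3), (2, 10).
2*x**2 + x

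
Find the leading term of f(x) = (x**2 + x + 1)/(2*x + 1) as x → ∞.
x/2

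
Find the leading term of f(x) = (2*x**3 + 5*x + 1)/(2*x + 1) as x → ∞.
x**2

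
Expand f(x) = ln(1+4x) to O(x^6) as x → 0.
4*x - 8*x**2 + 64*x**3/3 - 64*x**4 + 1024*x**5/5 + O(x**6)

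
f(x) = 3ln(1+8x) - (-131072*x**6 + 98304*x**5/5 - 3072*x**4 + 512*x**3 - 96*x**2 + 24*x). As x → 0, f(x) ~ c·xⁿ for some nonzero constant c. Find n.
7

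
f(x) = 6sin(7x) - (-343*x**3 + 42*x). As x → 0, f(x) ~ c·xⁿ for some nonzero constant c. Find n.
5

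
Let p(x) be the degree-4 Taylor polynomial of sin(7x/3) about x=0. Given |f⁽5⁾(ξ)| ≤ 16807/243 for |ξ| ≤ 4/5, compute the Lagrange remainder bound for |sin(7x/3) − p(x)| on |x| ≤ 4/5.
2151296/11390625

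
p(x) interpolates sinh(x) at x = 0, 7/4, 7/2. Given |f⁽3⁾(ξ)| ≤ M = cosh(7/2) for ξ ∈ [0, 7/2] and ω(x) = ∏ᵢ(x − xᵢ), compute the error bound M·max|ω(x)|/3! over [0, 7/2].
343*sqrt(3)*cosh(7/2)/1728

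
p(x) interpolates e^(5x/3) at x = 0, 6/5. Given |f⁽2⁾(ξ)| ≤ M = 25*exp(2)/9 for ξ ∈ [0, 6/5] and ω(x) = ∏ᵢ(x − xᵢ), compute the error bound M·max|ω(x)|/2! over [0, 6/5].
exp(2)/2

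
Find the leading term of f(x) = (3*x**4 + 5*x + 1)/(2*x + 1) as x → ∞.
3*x**3/2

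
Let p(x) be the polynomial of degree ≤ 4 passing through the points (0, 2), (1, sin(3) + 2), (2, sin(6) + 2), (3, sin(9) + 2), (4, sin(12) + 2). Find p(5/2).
45*sin(6)/64 - 5*sin(3)/32 - 5*sin(12)/128 + 15*sin(9)/32 + 2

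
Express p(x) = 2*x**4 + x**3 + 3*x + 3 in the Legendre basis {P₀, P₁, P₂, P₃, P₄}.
(17/5)P₀ + (18/5)P₁ + (8/7)P₂ + (2/5)P₃ + (16/35)P₄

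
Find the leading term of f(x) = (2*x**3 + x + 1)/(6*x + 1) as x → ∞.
x**2/3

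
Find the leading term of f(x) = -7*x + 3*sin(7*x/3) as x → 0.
-343*x**3/54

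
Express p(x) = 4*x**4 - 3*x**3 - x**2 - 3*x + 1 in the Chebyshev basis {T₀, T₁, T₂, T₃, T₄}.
(2)T₀ + (-21/4)T₁ + (3/2)T₂ + (-3/4)T₃ + (1/2)T₄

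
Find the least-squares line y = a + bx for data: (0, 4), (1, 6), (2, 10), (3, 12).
a = 19/5, b = 14/5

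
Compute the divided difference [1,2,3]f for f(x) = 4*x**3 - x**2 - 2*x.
23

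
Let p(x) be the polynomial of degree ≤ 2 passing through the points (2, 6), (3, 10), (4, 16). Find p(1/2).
15/4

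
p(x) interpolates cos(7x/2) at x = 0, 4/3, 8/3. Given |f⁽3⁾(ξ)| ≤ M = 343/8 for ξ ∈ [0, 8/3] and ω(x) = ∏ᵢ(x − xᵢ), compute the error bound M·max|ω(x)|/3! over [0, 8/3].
2744*sqrt(3)/729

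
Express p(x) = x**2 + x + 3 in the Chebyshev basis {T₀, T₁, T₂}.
(7/2)T₀ + T₁ + (1/2)T₂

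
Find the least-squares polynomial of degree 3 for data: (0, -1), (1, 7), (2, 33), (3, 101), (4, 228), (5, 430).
-29/42 + (605/252)x + (101/84)x² + (28/9)x³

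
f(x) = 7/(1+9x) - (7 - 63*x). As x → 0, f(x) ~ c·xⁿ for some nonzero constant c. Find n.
2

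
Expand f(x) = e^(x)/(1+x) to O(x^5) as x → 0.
1 + x**2/2 - x**3/3 + 3*x**4/8 + O(x**5)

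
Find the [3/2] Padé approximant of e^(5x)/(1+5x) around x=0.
(200*x**3/33 + 285*x**2/44 + 42*x/11 + 1)/(-265*x**2/44 + 42*x/11 + 1)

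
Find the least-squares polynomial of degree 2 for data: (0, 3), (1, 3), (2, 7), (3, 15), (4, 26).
102/35 + (-57/35)x + (13/7)x²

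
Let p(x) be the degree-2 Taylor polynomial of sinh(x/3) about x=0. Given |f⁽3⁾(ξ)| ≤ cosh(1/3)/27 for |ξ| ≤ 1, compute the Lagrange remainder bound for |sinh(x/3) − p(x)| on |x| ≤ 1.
cosh(1/3)/162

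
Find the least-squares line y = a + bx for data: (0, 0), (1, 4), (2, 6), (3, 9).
a = 2/5, b = 29/10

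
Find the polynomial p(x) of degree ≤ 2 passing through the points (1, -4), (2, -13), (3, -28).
-3*x**2 - 1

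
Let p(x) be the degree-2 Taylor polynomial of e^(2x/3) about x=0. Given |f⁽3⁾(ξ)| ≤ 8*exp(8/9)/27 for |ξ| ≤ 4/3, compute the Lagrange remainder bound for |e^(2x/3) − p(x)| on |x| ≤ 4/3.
256*exp(8/9)/2187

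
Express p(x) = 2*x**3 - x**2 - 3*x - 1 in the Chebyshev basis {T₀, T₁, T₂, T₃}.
(-3/2)T₀ + (-3/2)T₁ + (-1/2)T₂ + (1/2)T₃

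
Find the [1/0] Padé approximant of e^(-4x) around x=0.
1 - 4*x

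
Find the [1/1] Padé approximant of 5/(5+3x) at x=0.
1/(3*x/5 + 1)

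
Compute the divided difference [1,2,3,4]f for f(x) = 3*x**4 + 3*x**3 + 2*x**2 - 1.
33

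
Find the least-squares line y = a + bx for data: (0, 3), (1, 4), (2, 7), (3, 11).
a = 11/5, b = 27/10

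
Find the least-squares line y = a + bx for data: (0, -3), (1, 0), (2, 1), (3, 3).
a = -13/5, b = 19/10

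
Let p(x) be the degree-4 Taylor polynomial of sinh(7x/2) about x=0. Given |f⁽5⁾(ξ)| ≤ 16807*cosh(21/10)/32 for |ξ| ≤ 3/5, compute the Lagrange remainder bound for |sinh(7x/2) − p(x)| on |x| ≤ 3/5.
1361367*cosh(21/10)/4000000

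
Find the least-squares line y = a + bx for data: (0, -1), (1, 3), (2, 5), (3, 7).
a = -2/5, b = 13/5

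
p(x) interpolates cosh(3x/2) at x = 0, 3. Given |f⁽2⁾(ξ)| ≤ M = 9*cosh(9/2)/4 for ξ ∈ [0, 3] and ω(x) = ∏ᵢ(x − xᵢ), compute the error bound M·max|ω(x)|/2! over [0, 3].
81*cosh(9/2)/32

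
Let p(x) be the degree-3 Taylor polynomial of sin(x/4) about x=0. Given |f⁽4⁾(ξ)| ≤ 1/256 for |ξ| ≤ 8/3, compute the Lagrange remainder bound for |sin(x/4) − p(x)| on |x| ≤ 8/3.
2/243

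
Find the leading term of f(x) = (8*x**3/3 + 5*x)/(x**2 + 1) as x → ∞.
8*x/3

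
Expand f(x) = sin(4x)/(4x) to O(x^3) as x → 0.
1 - 8*x**2/3 + O(x**3)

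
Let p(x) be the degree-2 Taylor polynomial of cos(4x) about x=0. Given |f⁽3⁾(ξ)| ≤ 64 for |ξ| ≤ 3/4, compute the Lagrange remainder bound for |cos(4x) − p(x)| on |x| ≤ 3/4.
9/2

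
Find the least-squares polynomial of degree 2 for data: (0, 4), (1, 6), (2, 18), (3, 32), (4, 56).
132/35 + (-1/7)x + (23/7)x²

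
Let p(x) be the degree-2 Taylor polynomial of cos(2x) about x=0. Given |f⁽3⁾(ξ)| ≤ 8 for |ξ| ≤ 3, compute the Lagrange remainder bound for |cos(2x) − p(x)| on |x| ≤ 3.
36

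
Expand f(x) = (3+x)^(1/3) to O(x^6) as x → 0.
3**(1/3) + 3**(1/3)*x/9 - 3**(1/3)*x**2/81 + 5*3**(1/3)*x**3/2187 - 10*3**(1/3)*x**4/19683 + 22*3**(1/3)*x**5/177147 + O(x**6)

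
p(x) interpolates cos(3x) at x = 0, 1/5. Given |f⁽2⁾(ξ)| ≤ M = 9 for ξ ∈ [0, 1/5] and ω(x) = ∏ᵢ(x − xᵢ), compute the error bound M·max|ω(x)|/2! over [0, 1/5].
9/200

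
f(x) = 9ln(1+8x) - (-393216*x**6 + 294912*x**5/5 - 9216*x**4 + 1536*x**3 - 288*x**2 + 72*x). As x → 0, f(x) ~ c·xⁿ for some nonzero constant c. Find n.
7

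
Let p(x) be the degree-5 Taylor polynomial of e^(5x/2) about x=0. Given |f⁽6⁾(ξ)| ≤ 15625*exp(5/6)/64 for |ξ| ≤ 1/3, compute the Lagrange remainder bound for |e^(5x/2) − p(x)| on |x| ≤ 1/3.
3125*exp(5/6)/6718464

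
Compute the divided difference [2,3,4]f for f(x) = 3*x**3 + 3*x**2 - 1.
30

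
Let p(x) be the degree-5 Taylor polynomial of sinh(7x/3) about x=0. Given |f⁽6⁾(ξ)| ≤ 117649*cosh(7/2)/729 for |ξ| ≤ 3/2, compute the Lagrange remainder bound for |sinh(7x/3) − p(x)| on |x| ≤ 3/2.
117649*cosh(7/2)/46080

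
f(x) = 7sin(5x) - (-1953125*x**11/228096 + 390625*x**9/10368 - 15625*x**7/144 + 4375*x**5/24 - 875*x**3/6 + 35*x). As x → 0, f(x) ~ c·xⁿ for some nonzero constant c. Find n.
13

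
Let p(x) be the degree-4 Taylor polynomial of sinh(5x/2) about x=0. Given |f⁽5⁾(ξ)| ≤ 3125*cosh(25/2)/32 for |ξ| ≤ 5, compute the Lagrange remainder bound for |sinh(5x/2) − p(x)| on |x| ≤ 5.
1953125*cosh(25/2)/768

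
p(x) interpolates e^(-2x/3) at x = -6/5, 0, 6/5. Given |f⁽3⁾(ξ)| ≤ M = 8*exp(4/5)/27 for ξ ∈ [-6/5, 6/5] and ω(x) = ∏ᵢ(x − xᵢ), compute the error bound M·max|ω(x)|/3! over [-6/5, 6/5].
64*sqrt(3)*exp(4/5)/3375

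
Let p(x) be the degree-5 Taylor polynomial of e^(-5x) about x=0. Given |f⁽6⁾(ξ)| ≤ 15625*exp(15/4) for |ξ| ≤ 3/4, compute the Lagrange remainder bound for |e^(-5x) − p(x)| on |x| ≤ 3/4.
253125*exp(15/4)/65536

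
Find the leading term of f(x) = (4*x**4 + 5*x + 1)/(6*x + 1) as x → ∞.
2*x**3/3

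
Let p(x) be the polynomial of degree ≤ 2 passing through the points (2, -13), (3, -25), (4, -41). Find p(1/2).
-5/2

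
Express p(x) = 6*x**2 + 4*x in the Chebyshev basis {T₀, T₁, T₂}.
(3)T₀ + (4)T₁ + (3)T₂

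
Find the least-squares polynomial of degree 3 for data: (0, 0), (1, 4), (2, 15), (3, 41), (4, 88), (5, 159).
11/63 + (361/378)x + (353/252)x² + (103/108)x³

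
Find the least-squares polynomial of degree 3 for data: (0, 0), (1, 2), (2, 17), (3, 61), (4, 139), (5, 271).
-5/126 + (-691/756)x + (209/252)x² + (55/27)x³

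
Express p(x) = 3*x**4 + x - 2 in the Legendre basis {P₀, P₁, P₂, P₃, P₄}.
(-7/5)P₀ + P₁ + (12/7)P₂ + (24/35)P₄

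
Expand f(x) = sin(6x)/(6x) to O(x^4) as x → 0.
1 - 6*x**2 + O(x**4)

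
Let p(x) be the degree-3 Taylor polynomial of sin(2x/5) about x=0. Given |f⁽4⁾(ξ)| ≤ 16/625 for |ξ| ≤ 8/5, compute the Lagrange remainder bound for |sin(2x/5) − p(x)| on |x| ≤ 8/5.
8192/1171875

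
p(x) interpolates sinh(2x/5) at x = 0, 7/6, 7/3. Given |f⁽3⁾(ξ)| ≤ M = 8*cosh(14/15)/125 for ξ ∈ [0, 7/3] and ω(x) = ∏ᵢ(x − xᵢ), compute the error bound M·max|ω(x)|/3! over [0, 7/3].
343*sqrt(3)*cosh(14/15)/91125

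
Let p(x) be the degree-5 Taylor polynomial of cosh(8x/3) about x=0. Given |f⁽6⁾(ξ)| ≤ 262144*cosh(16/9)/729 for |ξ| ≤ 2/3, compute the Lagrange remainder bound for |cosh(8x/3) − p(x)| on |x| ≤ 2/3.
1048576*cosh(16/9)/23914845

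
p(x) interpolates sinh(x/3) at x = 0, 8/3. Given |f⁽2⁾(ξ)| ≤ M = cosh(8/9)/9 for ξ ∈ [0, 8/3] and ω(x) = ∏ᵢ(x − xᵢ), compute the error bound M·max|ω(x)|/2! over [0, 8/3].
8*cosh(8/9)/81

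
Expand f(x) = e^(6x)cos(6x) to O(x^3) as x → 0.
1 + 6*x + O(x**3)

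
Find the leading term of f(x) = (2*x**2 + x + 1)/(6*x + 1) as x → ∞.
x/3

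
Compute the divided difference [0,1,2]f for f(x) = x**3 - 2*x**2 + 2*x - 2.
1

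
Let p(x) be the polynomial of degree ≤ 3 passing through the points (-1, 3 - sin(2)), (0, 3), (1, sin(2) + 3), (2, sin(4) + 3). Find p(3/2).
5*sin(4)/16 + 7*sin(2)/8 + 3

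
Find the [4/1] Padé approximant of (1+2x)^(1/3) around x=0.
(16*x**4/243 - 64*x**3/405 + 8*x**2/15 + 32*x/15 + 1)/(22*x/15 + 1)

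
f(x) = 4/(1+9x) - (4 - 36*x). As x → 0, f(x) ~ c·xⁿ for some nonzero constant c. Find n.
2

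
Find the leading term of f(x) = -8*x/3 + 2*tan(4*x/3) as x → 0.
128*x**3/81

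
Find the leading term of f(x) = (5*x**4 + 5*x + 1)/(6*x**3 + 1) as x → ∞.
5*x/6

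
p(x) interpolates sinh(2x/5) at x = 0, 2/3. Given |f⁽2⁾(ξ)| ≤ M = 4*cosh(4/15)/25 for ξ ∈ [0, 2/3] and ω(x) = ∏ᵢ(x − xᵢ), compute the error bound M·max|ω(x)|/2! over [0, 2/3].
2*cosh(4/15)/225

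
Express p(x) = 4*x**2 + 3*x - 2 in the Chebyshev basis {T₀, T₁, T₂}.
(3)T₁ + (2)T₂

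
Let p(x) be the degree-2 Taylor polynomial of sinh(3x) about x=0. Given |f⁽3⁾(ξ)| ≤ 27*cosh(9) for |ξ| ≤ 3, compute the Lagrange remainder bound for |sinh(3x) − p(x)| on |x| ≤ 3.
243*cosh(9)/2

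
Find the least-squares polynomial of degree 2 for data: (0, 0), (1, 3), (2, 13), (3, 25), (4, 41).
-2/5 + (12/5)x + (2)x²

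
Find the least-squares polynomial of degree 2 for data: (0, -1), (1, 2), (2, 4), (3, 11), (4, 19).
-23/35 + (43/70)x + (15/14)x²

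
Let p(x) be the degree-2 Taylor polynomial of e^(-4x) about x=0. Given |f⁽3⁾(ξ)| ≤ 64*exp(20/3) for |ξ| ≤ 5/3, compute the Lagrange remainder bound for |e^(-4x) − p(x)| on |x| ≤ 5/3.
4000*exp(20/3)/81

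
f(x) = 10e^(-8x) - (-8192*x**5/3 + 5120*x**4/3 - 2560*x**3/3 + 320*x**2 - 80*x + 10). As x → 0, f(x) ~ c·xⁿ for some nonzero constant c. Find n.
6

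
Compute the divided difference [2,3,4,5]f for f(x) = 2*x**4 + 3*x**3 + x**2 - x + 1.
31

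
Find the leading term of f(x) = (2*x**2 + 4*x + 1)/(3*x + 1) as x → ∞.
2*x/3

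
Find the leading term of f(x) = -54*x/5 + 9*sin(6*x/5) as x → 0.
-324*x**3/125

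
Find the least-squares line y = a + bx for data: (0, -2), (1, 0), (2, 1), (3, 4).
a = -21/10, b = 19/10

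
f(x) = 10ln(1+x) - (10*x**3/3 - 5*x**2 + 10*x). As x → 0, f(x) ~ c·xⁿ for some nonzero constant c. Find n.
4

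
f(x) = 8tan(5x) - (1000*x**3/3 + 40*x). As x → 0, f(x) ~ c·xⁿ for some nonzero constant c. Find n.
5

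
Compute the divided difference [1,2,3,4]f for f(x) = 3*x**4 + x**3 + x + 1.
31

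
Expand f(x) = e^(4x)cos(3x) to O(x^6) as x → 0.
1 + 4*x + 7*x**2/2 - 22*x**3/3 - 527*x**4/24 - 779*x**5/30 + O(x**6)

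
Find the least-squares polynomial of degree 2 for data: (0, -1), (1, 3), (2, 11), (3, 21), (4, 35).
-37/35 + (19/7)x + (11/7)x²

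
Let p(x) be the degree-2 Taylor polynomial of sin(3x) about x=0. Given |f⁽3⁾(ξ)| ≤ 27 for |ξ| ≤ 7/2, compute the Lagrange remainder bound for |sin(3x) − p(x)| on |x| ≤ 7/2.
3087/16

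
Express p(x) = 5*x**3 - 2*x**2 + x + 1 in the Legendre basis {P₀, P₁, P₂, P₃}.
(1/3)P₀ + (4)P₁ + (-4/3)P₂ + (2)P₃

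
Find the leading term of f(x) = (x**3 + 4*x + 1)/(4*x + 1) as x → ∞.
x**2/4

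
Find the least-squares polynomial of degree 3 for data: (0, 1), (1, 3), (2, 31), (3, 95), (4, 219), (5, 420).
2/3 + (-13/9)x + (23/12)x² + (109/36)x³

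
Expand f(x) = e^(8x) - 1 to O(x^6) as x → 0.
8*x + 32*x**2 + 256*x**3/3 + 512*x**4/3 + 4096*x**5/15 + O(x**6)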